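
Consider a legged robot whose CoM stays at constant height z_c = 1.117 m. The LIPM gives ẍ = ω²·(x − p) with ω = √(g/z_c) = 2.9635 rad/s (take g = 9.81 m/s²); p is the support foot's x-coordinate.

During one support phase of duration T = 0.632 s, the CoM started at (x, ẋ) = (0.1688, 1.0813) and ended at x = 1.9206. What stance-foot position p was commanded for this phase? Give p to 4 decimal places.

ωT = 2.9635·0.632 = 1.872932; cosh(ωT) = 3.330510, sinh(ωT) = 3.176838
x(T) = p + (x₀−p)·cosh(ωT) + (ẋ₀/ω)·sinh(ωT) ⇒ p·(1 − cosh) = x(T) − x₀·cosh − (ẋ₀/ω)·sinh
numerator   = 1.9206 − (0.1688)·3.330510 − (1.0813/2.9635)·3.176838 = 0.199269
denominator = 1 − 3.330510 = -2.330510
p = 0.199269 / -2.330510 = -0.0855

p = -0.0855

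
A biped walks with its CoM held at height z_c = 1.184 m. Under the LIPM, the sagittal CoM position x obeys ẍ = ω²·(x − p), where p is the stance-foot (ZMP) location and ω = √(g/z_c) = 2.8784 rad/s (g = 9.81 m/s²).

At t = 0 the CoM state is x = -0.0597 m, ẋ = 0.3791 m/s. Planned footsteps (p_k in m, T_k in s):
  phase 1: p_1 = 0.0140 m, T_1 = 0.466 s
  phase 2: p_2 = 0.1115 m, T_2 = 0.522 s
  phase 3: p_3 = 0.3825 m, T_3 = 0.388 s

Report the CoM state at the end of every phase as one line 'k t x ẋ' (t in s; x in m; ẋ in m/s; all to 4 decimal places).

1 0.4660 0.0981 0.3965
2 0.9880 0.3740 0.8523
3 1.3760 0.7719 1.4079

phase 1: p=0.0140, T=0.466, ωT=1.341334, cosh=2.042820, sinh=1.781323; start (x,ẋ)=(-0.059700, 0.379100) → end (x,ẋ)=(0.098054, 0.396546)
phase 2: p=0.1115, T=0.522, ωT=1.502525, cosh=2.357793, sinh=2.135226; start (x,ẋ)=(0.098054, 0.396546) → end (x,ẋ)=(0.373958, 0.852332)
phase 3: p=0.3825, T=0.388, ωT=1.116819, cosh=1.691220, sinh=1.363901; start (x,ẋ)=(0.373958, 0.852332) → end (x,ẋ)=(0.771923, 1.407948)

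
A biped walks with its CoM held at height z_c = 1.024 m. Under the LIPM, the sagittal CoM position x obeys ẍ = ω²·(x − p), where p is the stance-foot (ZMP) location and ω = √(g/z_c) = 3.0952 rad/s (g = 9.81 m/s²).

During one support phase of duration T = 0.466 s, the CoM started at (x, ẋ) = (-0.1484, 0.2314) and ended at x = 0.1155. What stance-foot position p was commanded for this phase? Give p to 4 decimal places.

ωT = 3.0952·0.466 = 1.442363; cosh(ωT) = 2.233525, sinh(ωT) = 1.997157
x(T) = p + (x₀−p)·cosh(ωT) + (ẋ₀/ω)·sinh(ωT) ⇒ p·(1 − cosh) = x(T) − x₀·cosh − (ẋ₀/ω)·sinh
numerator   = 0.1155 − (-0.1484)·2.233525 − (0.2314/3.0952)·1.997157 = 0.297646
denominator = 1 − 2.233525 = -1.233525
p = 0.297646 / -1.233525 = -0.2413

p = -0.2413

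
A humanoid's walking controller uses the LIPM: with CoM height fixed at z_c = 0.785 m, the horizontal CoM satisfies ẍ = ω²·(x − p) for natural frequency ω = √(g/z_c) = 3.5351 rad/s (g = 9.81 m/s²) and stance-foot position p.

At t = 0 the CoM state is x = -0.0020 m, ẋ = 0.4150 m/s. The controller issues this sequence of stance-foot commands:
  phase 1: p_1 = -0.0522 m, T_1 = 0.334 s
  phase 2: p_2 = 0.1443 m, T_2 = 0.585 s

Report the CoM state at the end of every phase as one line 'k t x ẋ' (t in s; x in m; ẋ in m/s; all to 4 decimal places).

phase 1: p=-0.0522, T=0.334, ωT=1.180723, cosh=1.781893, sinh=1.474836; start (x,ẋ)=(-0.002000, 0.415000) → end (x,ẋ)=(0.210388, 1.001213)
phase 2: p=0.1443, T=0.585, ωT=2.068033, cosh=4.017844, sinh=3.891410; start (x,ẋ)=(0.210388, 1.001213) → end (x,ẋ)=(1.511959, 4.931861)

1 0.3340 0.2104 1.0012
2 0.9190 1.5120 4.9319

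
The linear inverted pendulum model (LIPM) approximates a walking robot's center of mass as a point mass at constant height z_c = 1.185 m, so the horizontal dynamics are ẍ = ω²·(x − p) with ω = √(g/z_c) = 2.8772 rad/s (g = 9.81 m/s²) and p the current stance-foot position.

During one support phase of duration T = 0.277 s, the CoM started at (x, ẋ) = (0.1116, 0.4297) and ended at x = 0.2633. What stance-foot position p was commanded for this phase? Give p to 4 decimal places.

p = 0.0529

ωT = 2.8772·0.277 = 0.796984; cosh(ωT) = 1.334763, sinh(ωT) = 0.884077
x(T) = p + (x₀−p)·cosh(ωT) + (ẋ₀/ω)·sinh(ωT) ⇒ p·(1 − cosh) = x(T) − x₀·cosh − (ẋ₀/ω)·sinh
numerator   = 0.2633 − (0.1116)·1.334763 − (0.4297/2.8772)·0.884077 = -0.017693
denominator = 1 − 1.334763 = -0.334763
p = -0.017693 / -0.334763 = 0.0529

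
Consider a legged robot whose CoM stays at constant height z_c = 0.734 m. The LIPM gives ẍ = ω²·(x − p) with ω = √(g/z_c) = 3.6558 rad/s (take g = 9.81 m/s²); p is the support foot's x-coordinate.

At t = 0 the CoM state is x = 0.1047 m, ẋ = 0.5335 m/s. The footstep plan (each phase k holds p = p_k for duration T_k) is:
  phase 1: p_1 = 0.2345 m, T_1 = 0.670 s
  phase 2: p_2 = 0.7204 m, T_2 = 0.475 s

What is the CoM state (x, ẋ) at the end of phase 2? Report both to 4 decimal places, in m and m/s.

phase 1: p=0.2345, T=0.670, ωT=2.449386, cosh=5.833790, sinh=5.747444; start (x,ẋ)=(0.104700, 0.533500) → end (x,ẋ)=(0.316013, 0.385034)
phase 2: p=0.7204, T=0.475, ωT=1.736505, cosh=2.926800, sinh=2.750666; start (x,ẋ)=(0.316013, 0.385034) → end (x,ẋ)=(-0.173457, -2.939553)

x = -0.1735, ẋ = -2.9396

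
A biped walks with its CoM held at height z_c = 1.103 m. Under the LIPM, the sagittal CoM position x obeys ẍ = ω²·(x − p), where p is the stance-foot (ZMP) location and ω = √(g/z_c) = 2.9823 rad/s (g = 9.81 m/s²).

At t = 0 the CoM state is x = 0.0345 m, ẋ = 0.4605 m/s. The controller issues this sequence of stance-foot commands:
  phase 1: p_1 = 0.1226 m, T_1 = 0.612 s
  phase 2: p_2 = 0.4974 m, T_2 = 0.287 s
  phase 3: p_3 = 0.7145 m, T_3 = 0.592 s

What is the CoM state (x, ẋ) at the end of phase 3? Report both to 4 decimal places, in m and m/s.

x = 0.2981, ẋ = -1.0414

phase 1: p=0.1226, T=0.612, ωT=1.825168, cosh=3.182513, sinh=3.021322; start (x,ẋ)=(0.034500, 0.460500) → end (x,ẋ)=(0.308746, 0.671723)
phase 2: p=0.4974, T=0.287, ωT=0.855920, cosh=1.389215, sinh=0.964323; start (x,ẋ)=(0.308746, 0.671723) → end (x,ẋ)=(0.452520, 0.390618)
phase 3: p=0.7145, T=0.592, ωT=1.765522, cosh=3.007859, sinh=2.836761; start (x,ẋ)=(0.452520, 0.390618) → end (x,ẋ)=(0.298056, -1.041447)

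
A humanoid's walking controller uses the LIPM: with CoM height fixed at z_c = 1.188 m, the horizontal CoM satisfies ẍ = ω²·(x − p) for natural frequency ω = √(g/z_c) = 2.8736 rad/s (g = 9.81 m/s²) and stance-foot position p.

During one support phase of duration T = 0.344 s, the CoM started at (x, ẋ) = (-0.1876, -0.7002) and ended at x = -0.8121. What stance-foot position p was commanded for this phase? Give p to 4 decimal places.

p = 0.4589

ωT = 2.8736·0.344 = 0.988518; cosh(ωT) = 1.529689, sinh(ωT) = 1.157561
x(T) = p + (x₀−p)·cosh(ωT) + (ẋ₀/ω)·sinh(ωT) ⇒ p·(1 − cosh) = x(T) − x₀·cosh − (ẋ₀/ω)·sinh
numerator   = -0.8121 − (-0.1876)·1.529689 − (-0.7002/2.8736)·1.157561 = -0.243071
denominator = 1 − 1.529689 = -0.529689
p = -0.243071 / -0.529689 = 0.4589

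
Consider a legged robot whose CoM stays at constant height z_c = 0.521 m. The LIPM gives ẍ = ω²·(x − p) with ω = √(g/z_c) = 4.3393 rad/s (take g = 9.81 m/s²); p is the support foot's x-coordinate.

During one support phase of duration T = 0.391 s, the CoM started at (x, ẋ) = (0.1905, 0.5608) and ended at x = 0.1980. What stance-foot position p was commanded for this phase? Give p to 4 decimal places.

ωT = 4.3393·0.391 = 1.696666; cosh(ωT) = 2.819511, sinh(ωT) = 2.636218
x(T) = p + (x₀−p)·cosh(ωT) + (ẋ₀/ω)·sinh(ωT) ⇒ p·(1 − cosh) = x(T) − x₀·cosh − (ẋ₀/ω)·sinh
numerator   = 0.1980 − (0.1905)·2.819511 − (0.5608/4.3393)·2.636218 = -0.679815
denominator = 1 − 2.819511 = -1.819511
p = -0.679815 / -1.819511 = 0.3736

p = 0.3736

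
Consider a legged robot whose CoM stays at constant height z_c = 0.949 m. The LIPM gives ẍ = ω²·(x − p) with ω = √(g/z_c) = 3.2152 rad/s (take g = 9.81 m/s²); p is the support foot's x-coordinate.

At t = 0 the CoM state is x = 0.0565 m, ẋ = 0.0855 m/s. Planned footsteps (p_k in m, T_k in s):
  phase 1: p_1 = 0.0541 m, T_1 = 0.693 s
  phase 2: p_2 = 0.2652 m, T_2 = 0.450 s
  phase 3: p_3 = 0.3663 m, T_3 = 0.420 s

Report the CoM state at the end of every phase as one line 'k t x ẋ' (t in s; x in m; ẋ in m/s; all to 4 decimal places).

1 0.6930 0.1874 0.4368
2 1.1430 0.3633 0.4772
3 1.5630 0.6274 0.9656

phase 1: p=0.0541, T=0.693, ωT=2.228134, cosh=4.695127, sinh=4.587398; start (x,ẋ)=(0.056500, 0.085500) → end (x,ẋ)=(0.187358, 0.436832)
phase 2: p=0.2652, T=0.450, ωT=1.446840, cosh=2.242489, sinh=2.007176; start (x,ẋ)=(0.187358, 0.436832) → end (x,ẋ)=(0.363345, 0.477242)
phase 3: p=0.3663, T=0.420, ωT=1.350384, cosh=2.059024, sinh=1.799883; start (x,ẋ)=(0.363345, 0.477242) → end (x,ẋ)=(0.627378, 0.965554)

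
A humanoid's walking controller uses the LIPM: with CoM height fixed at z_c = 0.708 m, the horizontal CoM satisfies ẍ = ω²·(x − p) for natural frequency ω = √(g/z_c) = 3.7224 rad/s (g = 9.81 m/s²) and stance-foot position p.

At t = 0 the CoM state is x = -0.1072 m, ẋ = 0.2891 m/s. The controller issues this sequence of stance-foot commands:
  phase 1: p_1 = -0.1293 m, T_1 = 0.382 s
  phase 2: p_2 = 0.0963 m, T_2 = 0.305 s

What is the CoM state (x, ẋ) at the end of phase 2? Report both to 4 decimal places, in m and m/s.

phase 1: p=-0.1293, T=0.382, ωT=1.421957, cosh=2.193233, sinh=1.951991; start (x,ẋ)=(-0.107200, 0.289100) → end (x,ẋ)=(0.070772, 0.794644)
phase 2: p=0.0963, T=0.305, ωT=1.135332, cosh=1.716761, sinh=1.395446; start (x,ẋ)=(0.070772, 0.794644) → end (x,ẋ)=(0.350369, 1.231610)

x = 0.3504, ẋ = 1.2316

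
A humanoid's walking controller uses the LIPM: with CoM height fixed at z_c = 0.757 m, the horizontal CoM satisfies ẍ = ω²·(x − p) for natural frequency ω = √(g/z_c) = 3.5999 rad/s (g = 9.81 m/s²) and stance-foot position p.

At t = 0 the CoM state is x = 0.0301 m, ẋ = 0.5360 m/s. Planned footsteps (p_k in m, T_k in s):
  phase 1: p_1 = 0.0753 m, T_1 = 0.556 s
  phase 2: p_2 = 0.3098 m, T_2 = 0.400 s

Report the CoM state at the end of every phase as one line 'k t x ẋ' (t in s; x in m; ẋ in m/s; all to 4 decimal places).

1 0.5560 0.4459 1.4284
2 0.9560 1.4034 4.1593

phase 1: p=0.0753, T=0.556, ωT=2.001544, cosh=3.767802, sinh=3.632675; start (x,ẋ)=(0.030100, 0.536000) → end (x,ẋ)=(0.445875, 1.428449)
phase 2: p=0.3098, T=0.400, ωT=1.439960, cosh=2.228732, sinh=1.991795; start (x,ẋ)=(0.445875, 1.428449) → end (x,ẋ)=(1.403425, 4.159326)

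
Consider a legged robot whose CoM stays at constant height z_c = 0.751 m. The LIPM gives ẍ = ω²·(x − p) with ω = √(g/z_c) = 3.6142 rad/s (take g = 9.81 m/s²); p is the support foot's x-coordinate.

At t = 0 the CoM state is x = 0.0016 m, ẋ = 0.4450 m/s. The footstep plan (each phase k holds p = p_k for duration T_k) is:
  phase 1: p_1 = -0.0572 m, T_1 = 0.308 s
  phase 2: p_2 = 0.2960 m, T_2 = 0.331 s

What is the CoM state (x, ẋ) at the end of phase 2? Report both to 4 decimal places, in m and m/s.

phase 1: p=-0.0572, T=0.308, ωT=1.113174, cosh=1.686259, sinh=1.357744; start (x,ẋ)=(0.001600, 0.445000) → end (x,ẋ)=(0.209125, 1.038926)
phase 2: p=0.2960, T=0.331, ωT=1.196300, cosh=1.805083, sinh=1.502773; start (x,ẋ)=(0.209125, 1.038926) → end (x,ẋ)=(0.571165, 1.403502)

x = 0.5712, ẋ = 1.4035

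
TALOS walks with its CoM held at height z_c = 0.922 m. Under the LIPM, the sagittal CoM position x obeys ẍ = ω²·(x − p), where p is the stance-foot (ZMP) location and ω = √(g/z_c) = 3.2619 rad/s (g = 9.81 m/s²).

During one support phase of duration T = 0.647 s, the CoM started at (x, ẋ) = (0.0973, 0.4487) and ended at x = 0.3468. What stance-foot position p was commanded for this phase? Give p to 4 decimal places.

p = 0.1945

ωT = 3.2619·0.647 = 2.110449; cosh(ωT) = 4.186566, sinh(ωT) = 4.065382
x(T) = p + (x₀−p)·cosh(ωT) + (ẋ₀/ω)·sinh(ωT) ⇒ p·(1 − cosh) = x(T) − x₀·cosh − (ẋ₀/ω)·sinh
numerator   = 0.3468 − (0.0973)·4.186566 − (0.4487/3.2619)·4.065382 = -0.619778
denominator = 1 − 4.186566 = -3.186566
p = -0.619778 / -3.186566 = 0.1945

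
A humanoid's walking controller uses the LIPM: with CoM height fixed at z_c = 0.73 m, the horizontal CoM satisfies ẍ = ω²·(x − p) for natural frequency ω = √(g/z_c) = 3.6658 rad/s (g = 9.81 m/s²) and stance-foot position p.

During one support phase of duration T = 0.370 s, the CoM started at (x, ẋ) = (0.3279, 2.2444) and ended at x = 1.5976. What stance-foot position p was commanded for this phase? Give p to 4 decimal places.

ωT = 3.6658·0.370 = 1.356346; cosh(ωT) = 2.069791, sinh(ωT) = 1.812191
x(T) = p + (x₀−p)·cosh(ωT) + (ẋ₀/ω)·sinh(ωT) ⇒ p·(1 − cosh) = x(T) − x₀·cosh − (ẋ₀/ω)·sinh
numerator   = 1.5976 − (0.3279)·2.069791 − (2.2444/3.6658)·1.812191 = -0.190606
denominator = 1 − 2.069791 = -1.069791
p = -0.190606 / -1.069791 = 0.1782

p = 0.1782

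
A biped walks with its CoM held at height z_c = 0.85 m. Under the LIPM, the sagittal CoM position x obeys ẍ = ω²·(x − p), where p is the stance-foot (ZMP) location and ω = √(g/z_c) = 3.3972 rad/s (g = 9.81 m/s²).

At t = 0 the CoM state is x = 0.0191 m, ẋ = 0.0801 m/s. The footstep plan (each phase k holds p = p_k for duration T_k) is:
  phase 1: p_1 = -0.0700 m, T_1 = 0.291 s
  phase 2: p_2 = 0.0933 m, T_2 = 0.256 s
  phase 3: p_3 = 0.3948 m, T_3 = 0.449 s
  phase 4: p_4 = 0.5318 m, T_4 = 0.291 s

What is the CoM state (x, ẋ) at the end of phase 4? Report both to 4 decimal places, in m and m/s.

phase 1: p=-0.0700, T=0.291, ωT=0.988585, cosh=1.529766, sinh=1.157663; start (x,ẋ)=(0.019100, 0.080100) → end (x,ẋ)=(0.093598, 0.472948)
phase 2: p=0.0933, T=0.256, ωT=0.869683, cosh=1.402620, sinh=0.983535; start (x,ẋ)=(0.093598, 0.472948) → end (x,ẋ)=(0.230643, 0.664361)
phase 3: p=0.3948, T=0.449, ωT=1.525343, cosh=2.407133, sinh=2.189586; start (x,ẋ)=(0.230643, 0.664361) → end (x,ẋ)=(0.427850, 0.378127)
phase 4: p=0.5318, T=0.291, ωT=0.988585, cosh=1.529766, sinh=1.157663; start (x,ẋ)=(0.427850, 0.378127) → end (x,ẋ)=(0.501635, 0.169629)

x = 0.5016, ẋ = 0.1696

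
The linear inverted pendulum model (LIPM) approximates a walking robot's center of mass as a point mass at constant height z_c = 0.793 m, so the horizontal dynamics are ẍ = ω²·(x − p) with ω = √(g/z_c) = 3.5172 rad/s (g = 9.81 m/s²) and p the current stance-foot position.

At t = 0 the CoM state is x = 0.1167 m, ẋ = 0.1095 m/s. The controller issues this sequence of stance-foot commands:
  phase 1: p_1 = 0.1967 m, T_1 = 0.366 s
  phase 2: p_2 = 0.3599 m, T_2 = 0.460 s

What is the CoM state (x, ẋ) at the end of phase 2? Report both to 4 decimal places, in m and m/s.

x = -0.5172, ẋ = -2.9496

phase 1: p=0.1967, T=0.366, ωT=1.287295, cosh=1.949495, sinh=1.673479; start (x,ẋ)=(0.116700, 0.109500) → end (x,ẋ)=(0.092840, -0.257407)
phase 2: p=0.3599, T=0.460, ωT=1.617912, cosh=2.620431, sinh=2.422119; start (x,ẋ)=(0.092840, -0.257407) → end (x,ẋ)=(-0.517175, -2.949619)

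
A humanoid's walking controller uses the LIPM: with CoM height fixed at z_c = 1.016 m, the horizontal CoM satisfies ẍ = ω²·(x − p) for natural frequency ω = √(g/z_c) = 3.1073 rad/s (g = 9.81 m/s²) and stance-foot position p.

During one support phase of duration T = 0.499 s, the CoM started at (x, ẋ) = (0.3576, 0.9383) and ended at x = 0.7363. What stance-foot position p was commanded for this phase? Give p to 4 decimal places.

p = 0.5633

ωT = 3.1073·0.499 = 1.550543; cosh(ωT) = 2.463080, sinh(ωT) = 2.250947
x(T) = p + (x₀−p)·cosh(ωT) + (ẋ₀/ω)·sinh(ωT) ⇒ p·(1 − cosh) = x(T) − x₀·cosh − (ẋ₀/ω)·sinh
numerator   = 0.7363 − (0.3576)·2.463080 − (0.9383/3.1073)·2.250947 = -0.824208
denominator = 1 − 2.463080 = -1.463080
p = -0.824208 / -1.463080 = 0.5633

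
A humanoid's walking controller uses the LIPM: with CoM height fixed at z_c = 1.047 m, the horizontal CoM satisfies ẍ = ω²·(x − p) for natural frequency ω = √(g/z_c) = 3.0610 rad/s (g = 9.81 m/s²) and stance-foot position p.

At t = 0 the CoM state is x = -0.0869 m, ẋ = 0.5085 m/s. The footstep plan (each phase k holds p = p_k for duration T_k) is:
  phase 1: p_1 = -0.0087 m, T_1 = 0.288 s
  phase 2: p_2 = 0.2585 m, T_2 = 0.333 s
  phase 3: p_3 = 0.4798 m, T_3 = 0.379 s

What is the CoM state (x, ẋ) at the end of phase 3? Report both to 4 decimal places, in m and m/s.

phase 1: p=-0.0087, T=0.288, ωT=0.881568, cosh=1.414408, sinh=1.000275; start (x,ẋ)=(-0.086900, 0.508500) → end (x,ẋ)=(0.046861, 0.479790)
phase 2: p=0.2585, T=0.333, ωT=1.019313, cosh=1.566066, sinh=1.205224; start (x,ẋ)=(0.046861, 0.479790) → end (x,ẋ)=(0.115970, -0.029392)
phase 3: p=0.4798, T=0.379, ωT=1.160119, cosh=1.751881, sinh=1.438432; start (x,ẋ)=(0.115970, -0.029392) → end (x,ẋ)=(-0.171399, -1.653450)

x = -0.1714, ẋ = -1.6535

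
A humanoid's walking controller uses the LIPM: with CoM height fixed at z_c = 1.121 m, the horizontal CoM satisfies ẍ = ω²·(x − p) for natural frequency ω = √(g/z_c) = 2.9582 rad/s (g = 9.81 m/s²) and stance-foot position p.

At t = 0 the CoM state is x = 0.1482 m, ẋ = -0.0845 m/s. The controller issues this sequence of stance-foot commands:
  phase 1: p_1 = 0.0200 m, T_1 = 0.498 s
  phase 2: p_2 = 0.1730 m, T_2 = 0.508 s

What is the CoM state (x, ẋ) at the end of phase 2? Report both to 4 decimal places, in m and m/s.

phase 1: p=0.0200, T=0.498, ωT=1.473184, cosh=2.296149, sinh=2.066954; start (x,ẋ)=(0.148200, -0.084500) → end (x,ẋ)=(0.255324, 0.589850)
phase 2: p=0.1730, T=0.508, ωT=1.502766, cosh=2.358307, sinh=2.135793; start (x,ẋ)=(0.255324, 0.589850) → end (x,ẋ)=(0.793012, 1.911181)

x = 0.7930, ẋ = 1.9112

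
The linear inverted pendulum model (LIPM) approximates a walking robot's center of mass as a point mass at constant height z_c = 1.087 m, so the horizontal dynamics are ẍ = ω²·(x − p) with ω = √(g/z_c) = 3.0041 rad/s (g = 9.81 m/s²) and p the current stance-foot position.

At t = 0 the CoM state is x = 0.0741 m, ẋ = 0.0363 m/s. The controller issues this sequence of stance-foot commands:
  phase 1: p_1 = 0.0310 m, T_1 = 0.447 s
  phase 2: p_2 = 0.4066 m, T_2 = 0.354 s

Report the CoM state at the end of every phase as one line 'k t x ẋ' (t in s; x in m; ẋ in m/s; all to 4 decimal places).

phase 1: p=0.0310, T=0.447, ωT=1.342833, cosh=2.045491, sinh=1.784386; start (x,ẋ)=(0.074100, 0.036300) → end (x,ẋ)=(0.140722, 0.305288)
phase 2: p=0.4066, T=0.354, ωT=1.063451, cosh=1.620806, sinh=1.275544; start (x,ẋ)=(0.140722, 0.305288) → end (x,ẋ)=(0.105289, -0.523994)

1 0.4470 0.1407 0.3053
2 0.8010 0.1053 -0.5240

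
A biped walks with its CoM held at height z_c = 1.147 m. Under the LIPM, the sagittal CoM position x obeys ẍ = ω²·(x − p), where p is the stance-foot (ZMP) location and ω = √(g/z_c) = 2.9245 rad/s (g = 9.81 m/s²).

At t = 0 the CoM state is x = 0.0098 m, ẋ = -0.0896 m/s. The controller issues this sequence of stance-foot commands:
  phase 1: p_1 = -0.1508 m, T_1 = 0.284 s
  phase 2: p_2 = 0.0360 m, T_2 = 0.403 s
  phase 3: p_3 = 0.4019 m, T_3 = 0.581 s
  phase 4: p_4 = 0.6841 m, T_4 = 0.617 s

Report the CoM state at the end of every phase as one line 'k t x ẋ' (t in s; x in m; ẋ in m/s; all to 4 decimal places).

1 0.2840 0.0400 0.3142
2 0.6870 0.2011 0.5760
3 1.2680 0.3550 0.0756
4 1.8850 -0.2663 -2.6088

phase 1: p=-0.1508, T=0.284, ωT=0.830558, cosh=1.365202, sinh=0.929396; start (x,ẋ)=(0.009800, -0.089600) → end (x,ẋ)=(0.039977, 0.314192)
phase 2: p=0.0360, T=0.403, ωT=1.178574, cosh=1.778726, sinh=1.471009; start (x,ẋ)=(0.039977, 0.314192) → end (x,ẋ)=(0.201111, 0.575970)
phase 3: p=0.4019, T=0.581, ωT=1.699134, cosh=2.826027, sinh=2.643185; start (x,ẋ)=(0.201111, 0.575970) → end (x,ẋ)=(0.355030, 0.075607)
phase 4: p=0.6841, T=0.617, ωT=1.804417, cosh=3.120498, sinh=2.955927; start (x,ẋ)=(0.355030, 0.075607) → end (x,ẋ)=(-0.266343, -2.608750)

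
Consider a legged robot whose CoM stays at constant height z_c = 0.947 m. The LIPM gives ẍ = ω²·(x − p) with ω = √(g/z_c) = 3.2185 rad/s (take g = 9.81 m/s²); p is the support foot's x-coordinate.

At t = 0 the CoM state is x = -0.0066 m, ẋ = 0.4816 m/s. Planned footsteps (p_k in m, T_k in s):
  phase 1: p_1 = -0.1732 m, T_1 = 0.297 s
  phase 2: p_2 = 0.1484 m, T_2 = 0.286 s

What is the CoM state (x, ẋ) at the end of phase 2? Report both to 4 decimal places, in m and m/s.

x = 0.7144, ẋ = 2.2257

phase 1: p=-0.1732, T=0.297, ωT=0.955894, cosh=1.492732, sinh=1.108264; start (x,ẋ)=(-0.006600, 0.481600) → end (x,ẋ)=(0.241324, 1.313153)
phase 2: p=0.1484, T=0.286, ωT=0.920491, cosh=1.454423, sinh=1.056100; start (x,ẋ)=(0.241324, 1.313153) → end (x,ẋ)=(0.714441, 2.225735)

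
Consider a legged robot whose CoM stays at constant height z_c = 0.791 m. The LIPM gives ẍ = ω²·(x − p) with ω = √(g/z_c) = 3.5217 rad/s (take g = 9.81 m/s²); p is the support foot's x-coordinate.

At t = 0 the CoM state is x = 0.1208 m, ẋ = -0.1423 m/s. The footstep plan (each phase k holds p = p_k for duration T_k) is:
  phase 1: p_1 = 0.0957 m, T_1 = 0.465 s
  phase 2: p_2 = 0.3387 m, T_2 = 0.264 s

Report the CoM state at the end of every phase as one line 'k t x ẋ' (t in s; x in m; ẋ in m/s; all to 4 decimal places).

phase 1: p=0.0957, T=0.465, ωT=1.637591, cosh=2.668606, sinh=2.474158; start (x,ẋ)=(0.120800, -0.142300) → end (x,ẋ)=(0.062710, -0.161040)
phase 2: p=0.3387, T=0.264, ωT=0.929729, cosh=1.464241, sinh=1.069581; start (x,ẋ)=(0.062710, -0.161040) → end (x,ẋ)=(-0.114326, -1.275386)

1 0.4650 0.0627 -0.1610
2 0.7290 -0.1143 -1.2754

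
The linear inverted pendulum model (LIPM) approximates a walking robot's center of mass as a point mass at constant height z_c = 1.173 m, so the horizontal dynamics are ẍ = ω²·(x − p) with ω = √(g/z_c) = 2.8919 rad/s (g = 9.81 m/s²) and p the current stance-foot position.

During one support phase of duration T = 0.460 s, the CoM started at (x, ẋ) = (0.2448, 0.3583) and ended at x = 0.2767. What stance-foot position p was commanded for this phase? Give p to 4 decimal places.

p = 0.4266

ωT = 2.8919·0.460 = 1.330274; cosh(ωT) = 2.023242, sinh(ωT) = 1.758837
x(T) = p + (x₀−p)·cosh(ωT) + (ẋ₀/ω)·sinh(ωT) ⇒ p·(1 − cosh) = x(T) − x₀·cosh − (ẋ₀/ω)·sinh
numerator   = 0.2767 − (0.2448)·2.023242 − (0.3583/2.8919)·1.758837 = -0.436506
denominator = 1 − 2.023242 = -1.023242
p = -0.436506 / -1.023242 = 0.4266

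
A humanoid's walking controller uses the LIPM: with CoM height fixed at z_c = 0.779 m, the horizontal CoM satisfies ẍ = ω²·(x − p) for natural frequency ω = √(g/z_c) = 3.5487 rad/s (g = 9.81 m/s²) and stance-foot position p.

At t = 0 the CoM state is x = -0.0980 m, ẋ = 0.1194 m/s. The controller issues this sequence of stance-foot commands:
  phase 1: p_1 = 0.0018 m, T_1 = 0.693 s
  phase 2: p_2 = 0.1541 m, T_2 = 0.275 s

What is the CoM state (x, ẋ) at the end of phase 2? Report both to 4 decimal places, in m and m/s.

phase 1: p=0.0018, T=0.693, ωT=2.459249, cosh=5.890762, sinh=5.805263; start (x,ẋ)=(-0.098000, 0.119400) → end (x,ẋ)=(-0.390773, -1.352637)
phase 2: p=0.1541, T=0.275, ωT=0.975893, cosh=1.515195, sinh=1.138339; start (x,ẋ)=(-0.390773, -1.352637) → end (x,ẋ)=(-1.105384, -4.250593)

x = -1.1054, ẋ = -4.2506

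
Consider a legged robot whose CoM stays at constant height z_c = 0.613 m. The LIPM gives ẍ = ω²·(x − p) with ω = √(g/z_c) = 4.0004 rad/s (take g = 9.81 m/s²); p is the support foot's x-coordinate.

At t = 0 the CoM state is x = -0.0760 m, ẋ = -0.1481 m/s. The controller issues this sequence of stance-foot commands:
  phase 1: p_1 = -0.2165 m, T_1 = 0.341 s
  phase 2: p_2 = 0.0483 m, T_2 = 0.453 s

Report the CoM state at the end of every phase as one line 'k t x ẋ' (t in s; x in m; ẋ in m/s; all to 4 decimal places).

1 0.3410 0.0086 0.7190
2 0.7940 0.4592 1.7870

phase 1: p=-0.2165, T=0.341, ωT=1.364136, cosh=2.083972, sinh=1.828371; start (x,ẋ)=(-0.076000, -0.148100) → end (x,ẋ)=(0.008609, 0.719011)
phase 2: p=0.0483, T=0.453, ωT=1.812181, cosh=3.143544, sinh=2.980246; start (x,ẋ)=(0.008609, 0.719011) → end (x,ẋ)=(0.459185, 1.787044)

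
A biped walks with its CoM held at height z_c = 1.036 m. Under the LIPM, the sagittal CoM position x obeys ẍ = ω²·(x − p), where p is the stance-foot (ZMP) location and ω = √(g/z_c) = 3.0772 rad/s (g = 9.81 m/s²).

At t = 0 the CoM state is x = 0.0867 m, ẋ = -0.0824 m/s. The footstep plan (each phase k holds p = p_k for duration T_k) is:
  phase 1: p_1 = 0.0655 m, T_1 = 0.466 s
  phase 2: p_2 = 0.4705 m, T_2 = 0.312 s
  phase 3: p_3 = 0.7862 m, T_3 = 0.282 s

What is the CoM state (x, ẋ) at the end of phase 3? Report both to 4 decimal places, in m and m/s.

phase 1: p=0.0655, T=0.466, ωT=1.433975, cosh=2.216851, sinh=1.978492; start (x,ẋ)=(0.086700, -0.082400) → end (x,ẋ)=(0.059518, -0.053598)
phase 2: p=0.4705, T=0.312, ωT=0.960086, cosh=1.497391, sinh=1.114531; start (x,ẋ)=(0.059518, -0.053598) → end (x,ẋ)=(-0.164314, -1.489776)
phase 3: p=0.7862, T=0.282, ωT=0.867770, cosh=1.400741, sinh=0.980854; start (x,ẋ)=(-0.164314, -1.489776) → end (x,ẋ)=(-1.020088, -4.955710)

x = -1.0201, ẋ = -4.9557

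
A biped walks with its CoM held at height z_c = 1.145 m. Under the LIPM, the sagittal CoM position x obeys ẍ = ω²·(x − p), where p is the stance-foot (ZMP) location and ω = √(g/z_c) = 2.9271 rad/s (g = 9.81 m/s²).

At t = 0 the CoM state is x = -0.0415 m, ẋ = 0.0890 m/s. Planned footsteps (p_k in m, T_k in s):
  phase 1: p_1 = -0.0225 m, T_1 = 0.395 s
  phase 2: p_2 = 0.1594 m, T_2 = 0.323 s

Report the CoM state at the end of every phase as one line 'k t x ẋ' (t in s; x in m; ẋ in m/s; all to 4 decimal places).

1 0.3950 -0.0122 0.0758
2 0.7180 -0.0664 -0.4364

phase 1: p=-0.0225, T=0.395, ωT=1.156205, cosh=1.746264, sinh=1.431585; start (x,ẋ)=(-0.041500, 0.089000) → end (x,ẋ)=(-0.012151, 0.075800)
phase 2: p=0.1594, T=0.323, ωT=0.945453, cosh=1.481242, sinh=1.092738; start (x,ẋ)=(-0.012151, 0.075800) → end (x,ẋ)=(-0.066411, -0.436437)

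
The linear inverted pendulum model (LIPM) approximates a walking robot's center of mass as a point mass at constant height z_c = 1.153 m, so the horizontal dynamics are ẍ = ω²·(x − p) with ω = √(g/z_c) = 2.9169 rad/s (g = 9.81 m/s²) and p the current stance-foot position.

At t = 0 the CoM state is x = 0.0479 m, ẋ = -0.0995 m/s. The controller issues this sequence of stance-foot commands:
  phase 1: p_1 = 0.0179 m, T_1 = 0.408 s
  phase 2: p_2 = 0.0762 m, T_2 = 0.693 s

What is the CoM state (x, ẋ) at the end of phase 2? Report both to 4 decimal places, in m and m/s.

phase 1: p=0.0179, T=0.408, ωT=1.190095, cosh=1.795793, sinh=1.491601; start (x,ẋ)=(0.047900, -0.099500) → end (x,ẋ)=(0.020893, -0.048156)
phase 2: p=0.0762, T=0.693, ωT=2.021412, cosh=3.840721, sinh=3.708253; start (x,ẋ)=(0.020893, -0.048156) → end (x,ẋ)=(-0.197439, -0.783188)

x = -0.1974, ẋ = -0.7832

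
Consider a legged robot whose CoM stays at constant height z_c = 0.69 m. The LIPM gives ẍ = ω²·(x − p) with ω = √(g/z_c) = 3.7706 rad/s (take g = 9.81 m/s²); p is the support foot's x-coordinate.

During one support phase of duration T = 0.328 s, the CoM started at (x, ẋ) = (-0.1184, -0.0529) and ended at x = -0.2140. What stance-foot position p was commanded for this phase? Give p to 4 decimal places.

ωT = 3.7706·0.328 = 1.236757; cosh(ωT) = 1.867374, sinh(ωT) = 1.577050
x(T) = p + (x₀−p)·cosh(ωT) + (ẋ₀/ω)·sinh(ωT) ⇒ p·(1 − cosh) = x(T) − x₀·cosh − (ẋ₀/ω)·sinh
numerator   = -0.2140 − (-0.1184)·1.867374 − (-0.0529/3.7706)·1.577050 = 0.029222
denominator = 1 − 1.867374 = -0.867374
p = 0.029222 / -0.867374 = -0.0337

p = -0.0337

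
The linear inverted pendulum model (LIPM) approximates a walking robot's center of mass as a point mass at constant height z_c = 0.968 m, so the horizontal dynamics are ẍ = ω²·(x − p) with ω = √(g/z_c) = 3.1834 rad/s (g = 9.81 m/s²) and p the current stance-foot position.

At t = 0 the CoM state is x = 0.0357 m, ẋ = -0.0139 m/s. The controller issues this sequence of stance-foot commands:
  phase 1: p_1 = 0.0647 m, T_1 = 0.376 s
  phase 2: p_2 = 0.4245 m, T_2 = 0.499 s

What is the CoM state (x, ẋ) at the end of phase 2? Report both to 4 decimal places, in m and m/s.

phase 1: p=0.0647, T=0.376, ωT=1.196958, cosh=1.806073, sinh=1.503961; start (x,ẋ)=(0.035700, -0.013900) → end (x,ẋ)=(0.005757, -0.163948)
phase 2: p=0.4245, T=0.499, ωT=1.588517, cosh=2.550354, sinh=2.346126; start (x,ẋ)=(0.005757, -0.163948) → end (x,ẋ)=(-0.764271, -3.545573)

x = -0.7643, ẋ = -3.5456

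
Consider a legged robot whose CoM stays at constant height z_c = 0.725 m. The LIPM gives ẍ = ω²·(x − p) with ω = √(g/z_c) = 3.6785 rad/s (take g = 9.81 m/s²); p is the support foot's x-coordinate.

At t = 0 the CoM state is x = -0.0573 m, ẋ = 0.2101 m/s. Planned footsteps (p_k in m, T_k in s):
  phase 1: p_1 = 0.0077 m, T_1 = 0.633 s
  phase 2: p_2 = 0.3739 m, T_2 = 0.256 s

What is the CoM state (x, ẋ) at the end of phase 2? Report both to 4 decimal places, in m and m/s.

x = -0.2731, ẋ = -1.8376

phase 1: p=0.0077, T=0.633, ωT=2.328491, cosh=5.179941, sinh=5.082498; start (x,ẋ)=(-0.057300, 0.210100) → end (x,ẋ)=(-0.038706, -0.126932)
phase 2: p=0.3739, T=0.256, ωT=0.941696, cosh=1.477146, sinh=1.087180; start (x,ẋ)=(-0.038706, -0.126932) → end (x,ẋ)=(-0.273094, -1.837588)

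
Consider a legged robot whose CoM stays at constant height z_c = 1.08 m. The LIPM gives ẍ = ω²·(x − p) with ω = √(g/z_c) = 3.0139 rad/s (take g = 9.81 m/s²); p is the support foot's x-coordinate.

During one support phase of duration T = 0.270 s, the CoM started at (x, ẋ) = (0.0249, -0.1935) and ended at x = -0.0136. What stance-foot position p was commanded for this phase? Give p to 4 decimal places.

ωT = 3.0139·0.270 = 0.813753; cosh(ωT) = 1.349776, sinh(ωT) = 0.906584
x(T) = p + (x₀−p)·cosh(ωT) + (ẋ₀/ω)·sinh(ωT) ⇒ p·(1 − cosh) = x(T) − x₀·cosh − (ẋ₀/ω)·sinh
numerator   = -0.0136 − (0.0249)·1.349776 − (-0.1935/3.0139)·0.906584 = 0.010996
denominator = 1 − 1.349776 = -0.349776
p = 0.010996 / -0.349776 = -0.0314

p = -0.0314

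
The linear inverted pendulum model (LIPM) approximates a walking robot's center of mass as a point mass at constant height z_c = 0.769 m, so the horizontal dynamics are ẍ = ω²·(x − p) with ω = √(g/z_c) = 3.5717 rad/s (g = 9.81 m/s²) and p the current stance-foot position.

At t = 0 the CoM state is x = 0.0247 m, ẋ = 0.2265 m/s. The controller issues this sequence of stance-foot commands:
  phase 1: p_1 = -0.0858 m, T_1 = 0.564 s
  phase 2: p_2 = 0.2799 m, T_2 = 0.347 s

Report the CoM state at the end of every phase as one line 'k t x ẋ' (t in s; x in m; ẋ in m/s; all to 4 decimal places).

phase 1: p=-0.0858, T=0.564, ωT=2.014439, cosh=3.814957, sinh=3.681562; start (x,ẋ)=(0.024700, 0.226500) → end (x,ẋ)=(0.569220, 2.317100)
phase 2: p=0.2799, T=0.347, ωT=1.239380, cosh=1.871518, sinh=1.581954; start (x,ẋ)=(0.569220, 2.317100) → end (x,ẋ)=(1.847642, 5.971227)

1 0.5640 0.5692 2.3171
2 0.9110 1.8476 5.9712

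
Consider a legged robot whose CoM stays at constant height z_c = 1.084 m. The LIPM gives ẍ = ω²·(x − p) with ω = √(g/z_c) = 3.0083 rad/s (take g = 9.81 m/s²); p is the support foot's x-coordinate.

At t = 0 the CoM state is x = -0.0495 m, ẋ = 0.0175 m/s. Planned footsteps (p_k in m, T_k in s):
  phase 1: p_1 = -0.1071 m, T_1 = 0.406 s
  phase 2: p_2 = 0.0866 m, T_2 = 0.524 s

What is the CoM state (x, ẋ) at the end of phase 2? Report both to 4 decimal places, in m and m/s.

phase 1: p=-0.1071, T=0.406, ωT=1.221370, cosh=1.843328, sinh=1.548502; start (x,ẋ)=(-0.049500, 0.017500) → end (x,ẋ)=(0.008084, 0.300580)
phase 2: p=0.0866, T=0.524, ωT=1.576349, cosh=2.521996, sinh=2.315268; start (x,ẋ)=(0.008084, 0.300580) → end (x,ẋ)=(0.119916, 0.211194)

x = 0.1199, ẋ = 0.2112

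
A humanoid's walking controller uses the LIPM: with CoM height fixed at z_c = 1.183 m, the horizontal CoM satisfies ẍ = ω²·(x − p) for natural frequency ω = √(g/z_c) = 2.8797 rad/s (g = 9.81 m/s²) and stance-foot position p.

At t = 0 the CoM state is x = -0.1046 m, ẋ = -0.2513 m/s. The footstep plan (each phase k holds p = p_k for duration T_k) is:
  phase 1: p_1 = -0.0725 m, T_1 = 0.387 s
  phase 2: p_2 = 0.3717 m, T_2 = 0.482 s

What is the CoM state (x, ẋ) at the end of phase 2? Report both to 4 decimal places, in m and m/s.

x = -1.3003, ẋ = -4.5086

phase 1: p=-0.0725, T=0.387, ωT=1.114444, cosh=1.687985, sinh=1.359888; start (x,ẋ)=(-0.104600, -0.251300) → end (x,ẋ)=(-0.245356, -0.549896)
phase 2: p=0.3717, T=0.482, ωT=1.388015, cosh=2.128230, sinh=1.878660; start (x,ẋ)=(-0.245356, -0.549896) → end (x,ẋ)=(-1.300280, -4.508567)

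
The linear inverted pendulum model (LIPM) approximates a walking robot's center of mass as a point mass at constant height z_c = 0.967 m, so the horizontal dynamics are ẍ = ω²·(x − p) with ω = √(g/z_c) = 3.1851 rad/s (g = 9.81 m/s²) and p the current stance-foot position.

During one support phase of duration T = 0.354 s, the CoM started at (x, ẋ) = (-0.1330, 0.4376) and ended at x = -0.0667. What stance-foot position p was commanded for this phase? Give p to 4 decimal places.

p = 0.0421

ωT = 3.1851·0.354 = 1.127525; cosh(ωT) = 1.705920, sinh(ωT) = 1.382086
x(T) = p + (x₀−p)·cosh(ωT) + (ẋ₀/ω)·sinh(ωT) ⇒ p·(1 − cosh) = x(T) − x₀·cosh − (ẋ₀/ω)·sinh
numerator   = -0.0667 − (-0.1330)·1.705920 − (0.4376/3.1851)·1.382086 = -0.029697
denominator = 1 − 1.705920 = -0.705920
p = -0.029697 / -0.705920 = 0.0421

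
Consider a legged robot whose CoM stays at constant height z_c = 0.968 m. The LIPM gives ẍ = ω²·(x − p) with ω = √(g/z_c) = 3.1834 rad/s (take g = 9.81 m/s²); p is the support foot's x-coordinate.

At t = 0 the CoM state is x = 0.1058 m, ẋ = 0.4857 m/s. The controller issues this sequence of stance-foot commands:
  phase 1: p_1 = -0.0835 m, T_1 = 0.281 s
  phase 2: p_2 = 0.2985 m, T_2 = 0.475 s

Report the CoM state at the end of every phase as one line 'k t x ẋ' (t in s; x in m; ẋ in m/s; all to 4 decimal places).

1 0.2810 0.3422 1.3072
2 0.7560 1.2884 3.4089

phase 1: p=-0.0835, T=0.281, ωT=0.894535, cosh=1.427498, sinh=1.018701; start (x,ẋ)=(0.105800, 0.485700) → end (x,ẋ)=(0.342151, 1.307223)
phase 2: p=0.2985, T=0.475, ωT=1.512115, cosh=2.378379, sinh=2.157936; start (x,ẋ)=(0.342151, 1.307223) → end (x,ẋ)=(1.288449, 3.408938)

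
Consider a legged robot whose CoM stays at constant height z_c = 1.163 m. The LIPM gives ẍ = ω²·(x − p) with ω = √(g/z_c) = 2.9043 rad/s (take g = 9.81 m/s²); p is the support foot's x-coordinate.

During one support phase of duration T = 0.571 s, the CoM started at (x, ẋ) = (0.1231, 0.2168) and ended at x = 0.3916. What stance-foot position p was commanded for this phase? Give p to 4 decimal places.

p = 0.0768

ωT = 2.9043·0.571 = 1.658355; cosh(ωT) = 2.720560, sinh(ωT) = 2.530108
x(T) = p + (x₀−p)·cosh(ωT) + (ẋ₀/ω)·sinh(ωT) ⇒ p·(1 − cosh) = x(T) − x₀·cosh − (ẋ₀/ω)·sinh
numerator   = 0.3916 − (0.1231)·2.720560 − (0.2168/2.9043)·2.530108 = -0.132168
denominator = 1 − 2.720560 = -1.720560
p = -0.132168 / -1.720560 = 0.0768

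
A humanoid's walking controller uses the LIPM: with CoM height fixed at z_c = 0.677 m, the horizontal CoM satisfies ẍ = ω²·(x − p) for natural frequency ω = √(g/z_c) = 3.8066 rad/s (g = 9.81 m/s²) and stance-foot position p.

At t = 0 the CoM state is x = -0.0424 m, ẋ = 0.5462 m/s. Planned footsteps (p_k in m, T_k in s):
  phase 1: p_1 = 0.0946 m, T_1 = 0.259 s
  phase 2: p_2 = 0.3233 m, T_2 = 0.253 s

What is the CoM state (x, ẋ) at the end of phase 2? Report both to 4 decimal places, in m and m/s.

x = -0.0171, ẋ = -0.8114

phase 1: p=0.0946, T=0.259, ωT=0.985909, cosh=1.526674, sinh=1.153574; start (x,ẋ)=(-0.042400, 0.546200) → end (x,ẋ)=(0.050969, 0.232276)
phase 2: p=0.3233, T=0.253, ωT=0.963070, cosh=1.500723, sinh=1.119003; start (x,ẋ)=(0.050969, 0.232276) → end (x,ẋ)=(-0.017112, -0.811438)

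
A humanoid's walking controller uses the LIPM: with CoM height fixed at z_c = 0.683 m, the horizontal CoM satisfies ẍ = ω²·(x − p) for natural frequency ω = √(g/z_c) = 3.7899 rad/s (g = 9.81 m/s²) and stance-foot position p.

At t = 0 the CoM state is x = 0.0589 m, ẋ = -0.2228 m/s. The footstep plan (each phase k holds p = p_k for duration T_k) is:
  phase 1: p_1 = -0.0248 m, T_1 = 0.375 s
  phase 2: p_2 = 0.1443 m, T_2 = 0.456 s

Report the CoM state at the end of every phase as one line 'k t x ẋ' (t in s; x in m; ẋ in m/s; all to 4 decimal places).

phase 1: p=-0.0248, T=0.375, ωT=1.421212, cosh=2.191780, sinh=1.950359; start (x,ẋ)=(0.058900, -0.222800) → end (x,ẋ)=(0.043995, 0.130354)
phase 2: p=0.1443, T=0.456, ωT=1.728194, cosh=2.904042, sinh=2.726437; start (x,ẋ)=(0.043995, 0.130354) → end (x,ẋ)=(-0.053215, -0.657895)

1 0.3750 0.0440 0.1304
2 0.8310 -0.0532 -0.6579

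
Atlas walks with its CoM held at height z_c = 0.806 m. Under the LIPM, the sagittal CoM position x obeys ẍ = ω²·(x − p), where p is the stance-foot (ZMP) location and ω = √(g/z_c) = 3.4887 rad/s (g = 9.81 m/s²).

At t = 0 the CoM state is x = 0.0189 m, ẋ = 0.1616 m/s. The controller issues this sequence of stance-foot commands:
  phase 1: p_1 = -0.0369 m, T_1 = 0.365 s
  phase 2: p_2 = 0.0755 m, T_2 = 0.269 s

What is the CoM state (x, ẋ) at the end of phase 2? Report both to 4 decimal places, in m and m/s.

phase 1: p=-0.0369, T=0.365, ωT=1.273375, cosh=1.926389, sinh=1.646504; start (x,ẋ)=(0.018900, 0.161600) → end (x,ẋ)=(0.146860, 0.631828)
phase 2: p=0.0755, T=0.269, ωT=0.938460, cosh=1.473636, sinh=1.082407; start (x,ẋ)=(0.146860, 0.631828) → end (x,ẋ)=(0.376690, 1.200555)

x = 0.3767, ẋ = 1.2006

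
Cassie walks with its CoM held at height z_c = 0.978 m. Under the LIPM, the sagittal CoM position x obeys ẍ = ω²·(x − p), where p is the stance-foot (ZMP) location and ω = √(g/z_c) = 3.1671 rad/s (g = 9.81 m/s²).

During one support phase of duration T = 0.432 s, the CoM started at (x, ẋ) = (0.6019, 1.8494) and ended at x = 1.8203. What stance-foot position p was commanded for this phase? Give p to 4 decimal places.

ωT = 3.1671·0.432 = 1.368187; cosh(ωT) = 2.091396, sinh(ωT) = 1.836828
x(T) = p + (x₀−p)·cosh(ωT) + (ẋ₀/ω)·sinh(ωT) ⇒ p·(1 − cosh) = x(T) − x₀·cosh − (ẋ₀/ω)·sinh
numerator   = 1.8203 − (0.6019)·2.091396 − (1.8494/3.1671)·1.836828 = -0.511110
denominator = 1 − 2.091396 = -1.091396
p = -0.511110 / -1.091396 = 0.4683

p = 0.4683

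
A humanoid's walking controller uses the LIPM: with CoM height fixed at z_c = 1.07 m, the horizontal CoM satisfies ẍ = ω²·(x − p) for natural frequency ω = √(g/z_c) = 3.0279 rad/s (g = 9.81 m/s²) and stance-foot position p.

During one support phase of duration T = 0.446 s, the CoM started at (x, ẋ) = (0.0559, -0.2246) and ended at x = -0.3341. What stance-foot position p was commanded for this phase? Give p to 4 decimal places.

p = 0.2981

ωT = 3.0279·0.446 = 1.350443; cosh(ωT) = 2.059131, sinh(ωT) = 1.800005
x(T) = p + (x₀−p)·cosh(ωT) + (ẋ₀/ω)·sinh(ωT) ⇒ p·(1 − cosh) = x(T) − x₀·cosh − (ẋ₀/ω)·sinh
numerator   = -0.3341 − (0.0559)·2.059131 − (-0.2246/3.0279)·1.800005 = -0.315687
denominator = 1 − 2.059131 = -1.059131
p = -0.315687 / -1.059131 = 0.2981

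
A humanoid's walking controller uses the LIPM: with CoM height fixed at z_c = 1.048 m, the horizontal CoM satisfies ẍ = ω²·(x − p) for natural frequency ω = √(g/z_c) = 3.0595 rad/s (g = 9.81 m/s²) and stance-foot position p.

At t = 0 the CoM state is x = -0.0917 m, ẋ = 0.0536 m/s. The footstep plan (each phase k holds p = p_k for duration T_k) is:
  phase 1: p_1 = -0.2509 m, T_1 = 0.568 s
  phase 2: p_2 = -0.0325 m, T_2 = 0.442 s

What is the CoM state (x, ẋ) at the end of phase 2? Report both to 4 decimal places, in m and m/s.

phase 1: p=-0.2509, T=0.568, ωT=1.737796, cosh=2.930354, sinh=2.754446; start (x,ẋ)=(-0.091700, 0.053600) → end (x,ẋ)=(0.263868, 1.498682)
phase 2: p=-0.0325, T=0.442, ωT=1.352299, cosh=2.062474, sinh=1.803830; start (x,ẋ)=(0.263868, 1.498682) → end (x,ẋ)=(1.462349, 4.726594)

x = 1.4623, ẋ = 4.7266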